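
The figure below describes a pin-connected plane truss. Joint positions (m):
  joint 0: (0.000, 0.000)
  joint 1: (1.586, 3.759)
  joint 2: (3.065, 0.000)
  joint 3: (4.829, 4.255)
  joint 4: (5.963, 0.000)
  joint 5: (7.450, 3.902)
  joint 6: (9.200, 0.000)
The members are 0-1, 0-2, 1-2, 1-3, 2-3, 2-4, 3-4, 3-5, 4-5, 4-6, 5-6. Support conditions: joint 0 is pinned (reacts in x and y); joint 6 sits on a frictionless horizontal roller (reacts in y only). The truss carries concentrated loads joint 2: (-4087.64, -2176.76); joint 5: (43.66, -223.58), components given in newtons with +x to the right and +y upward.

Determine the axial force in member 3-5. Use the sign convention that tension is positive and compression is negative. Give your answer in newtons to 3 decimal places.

-612.615

N=7 nodes, M=11 members, R=3 reactions → 2N=14, M+R=14
member 0 (0-1): L=4.0799, (cx,cy)=(0.3887,0.9213)
member 1 (0-2): L=3.0650, (cx,cy)=(1.0000,0.0000)
member 2 (1-2): L=4.0395, (cx,cy)=(0.3661,-0.9306)
member 3 (1-3): L=3.2807, (cx,cy)=(0.9885,0.1512)
member 4 (2-3): L=4.6062, (cx,cy)=(0.3830,0.9238)
member 5 (2-4): L=2.8980, (cx,cy)=(1.0000,0.0000)
member 6 (3-4): L=4.4035, (cx,cy)=(0.2575,-0.9663)
member 7 (3-5): L=2.6447, (cx,cy)=(0.9911,-0.1335)
member 8 (4-5): L=4.1757, (cx,cy)=(0.3561,0.9344)
member 9 (4-6): L=3.2370, (cx,cy)=(1.0000,0.0000)
member 10 (5-6): L=4.2765, (cx,cy)=(0.4092,-0.9124)
solve A·x = −loads:
  F[0-1] = -1601.5417 N (compression)
  F[0-2] = -3421.4027 N (compression)
  F[1-2] = +1399.1634 N (tension)
  F[1-3] = -1148.0565 N (compression)
  F[2-3] = +946.9444 N (tension)
  F[2-4] = +815.8729 N (tension)
  F[3-4] = -641.0318 N (compression)
  F[3-5] = -612.6153 N (compression)
  F[4-5] = +662.8649 N (tension)
  F[4-6] = +414.7442 N (tension)
  F[5-6] = -1013.5067 N (compression)
  Rx@0 = +4043.9800 N
  Ry@0 = +1475.5789 N
  Ry@6 = +924.7611 N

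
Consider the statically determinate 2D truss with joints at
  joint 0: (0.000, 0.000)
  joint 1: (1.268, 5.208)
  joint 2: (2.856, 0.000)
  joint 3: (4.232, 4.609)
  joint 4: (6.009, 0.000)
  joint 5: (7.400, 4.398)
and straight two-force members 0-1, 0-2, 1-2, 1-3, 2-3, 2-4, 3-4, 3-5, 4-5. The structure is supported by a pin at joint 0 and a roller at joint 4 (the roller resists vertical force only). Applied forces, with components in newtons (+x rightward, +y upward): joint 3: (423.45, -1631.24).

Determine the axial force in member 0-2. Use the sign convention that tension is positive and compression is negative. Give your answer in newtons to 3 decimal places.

N=6 nodes, M=9 members, R=3 reactions → 2N=12, M+R=12
member 0 (0-1): L=5.3601, (cx,cy)=(0.2366,0.9716)
member 1 (0-2): L=2.8560, (cx,cy)=(1.0000,0.0000)
member 2 (1-2): L=5.4447, (cx,cy)=(0.2917,-0.9565)
member 3 (1-3): L=3.0239, (cx,cy)=(0.9802,-0.1981)
member 4 (2-3): L=4.8100, (cx,cy)=(0.2861,0.9582)
member 5 (2-4): L=3.1530, (cx,cy)=(1.0000,0.0000)
member 6 (3-4): L=4.9397, (cx,cy)=(0.3597,-0.9331)
member 7 (3-5): L=3.1750, (cx,cy)=(0.9978,-0.0665)
member 8 (4-5): L=4.6127, (cx,cy)=(0.3016,0.9534)
solve A·x = −loads:
  F[0-1] = -162.2063 N (compression)
  F[0-2] = +461.8217 N (tension)
  F[1-2] = +184.2251 N (tension)
  F[1-3] = -93.9645 N (compression)
  F[2-3] = -183.9009 N (compression)
  F[2-4] = +568.1610 N (tension)
  F[3-4] = -1579.3717 N (compression)
  F[3-5] = +0.0000 N (tension)
  F[4-5] = -0.0000 N (compression)
  Rx@0 = -423.4500 N
  Ry@0 = +157.6023 N
  Ry@4 = +1473.6377 N

461.822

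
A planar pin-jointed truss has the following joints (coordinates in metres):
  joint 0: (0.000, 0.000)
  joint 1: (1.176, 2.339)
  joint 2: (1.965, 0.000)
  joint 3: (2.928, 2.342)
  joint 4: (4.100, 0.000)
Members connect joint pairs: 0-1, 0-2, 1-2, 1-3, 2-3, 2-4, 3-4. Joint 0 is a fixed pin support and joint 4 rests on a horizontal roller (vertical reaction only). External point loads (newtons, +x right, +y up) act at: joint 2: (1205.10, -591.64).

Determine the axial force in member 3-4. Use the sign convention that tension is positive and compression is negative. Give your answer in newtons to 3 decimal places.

N=5 nodes, M=7 members, R=3 reactions → 2N=10, M+R=10
member 0 (0-1): L=2.6180, (cx,cy)=(0.4492,0.8934)
member 1 (0-2): L=1.9650, (cx,cy)=(1.0000,0.0000)
member 2 (1-2): L=2.4685, (cx,cy)=(0.3196,-0.9475)
member 3 (1-3): L=1.7520, (cx,cy)=(1.0000,0.0017)
member 4 (2-3): L=2.5323, (cx,cy)=(0.3803,0.9249)
member 5 (2-4): L=2.1350, (cx,cy)=(1.0000,0.0000)
member 6 (3-4): L=2.6189, (cx,cy)=(0.4475,-0.8943)
solve A·x = −loads:
  F[0-1] = -344.8340 N (compression)
  F[0-2] = +1359.9990 N (tension)
  F[1-2] = +324.6742 N (tension)
  F[1-3] = -258.6746 N (compression)
  F[2-3] = +307.0685 N (tension)
  F[2-4] = +141.8982 N (tension)
  F[3-4] = -317.0775 N (compression)
  Rx@0 = -1205.1000 N
  Ry@0 = +308.0857 N
  Ry@4 = +283.5543 N

-317.078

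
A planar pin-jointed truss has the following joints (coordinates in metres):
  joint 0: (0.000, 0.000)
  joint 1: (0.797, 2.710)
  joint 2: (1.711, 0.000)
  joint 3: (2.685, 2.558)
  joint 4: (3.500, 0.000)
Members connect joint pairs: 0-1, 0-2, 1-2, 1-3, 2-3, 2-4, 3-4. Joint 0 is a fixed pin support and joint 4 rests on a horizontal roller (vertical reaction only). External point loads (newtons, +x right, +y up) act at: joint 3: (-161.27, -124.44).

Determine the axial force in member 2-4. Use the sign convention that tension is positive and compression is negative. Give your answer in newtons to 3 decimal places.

-7.137

N=5 nodes, M=7 members, R=3 reactions → 2N=10, M+R=10
member 0 (0-1): L=2.8248, (cx,cy)=(0.2821,0.9594)
member 1 (0-2): L=1.7110, (cx,cy)=(1.0000,0.0000)
member 2 (1-2): L=2.8600, (cx,cy)=(0.3196,-0.9476)
member 3 (1-3): L=1.8941, (cx,cy)=(0.9968,-0.0802)
member 4 (2-3): L=2.7372, (cx,cy)=(0.3558,0.9345)
member 5 (2-4): L=1.7890, (cx,cy)=(1.0000,0.0000)
member 6 (3-4): L=2.6847, (cx,cy)=(0.3036,-0.9528)
solve A·x = −loads:
  F[0-1] = -153.0608 N (compression)
  F[0-2] = -118.0843 N (compression)
  F[1-2] = +163.0658 N (tension)
  F[1-3] = -95.6070 N (compression)
  F[2-3] = -165.3364 N (compression)
  F[2-4] = -7.1375 N (compression)
  F[3-4] = +23.5116 N (tension)
  Rx@0 = +161.2700 N
  Ry@0 = +146.8421 N
  Ry@4 = -22.4021 N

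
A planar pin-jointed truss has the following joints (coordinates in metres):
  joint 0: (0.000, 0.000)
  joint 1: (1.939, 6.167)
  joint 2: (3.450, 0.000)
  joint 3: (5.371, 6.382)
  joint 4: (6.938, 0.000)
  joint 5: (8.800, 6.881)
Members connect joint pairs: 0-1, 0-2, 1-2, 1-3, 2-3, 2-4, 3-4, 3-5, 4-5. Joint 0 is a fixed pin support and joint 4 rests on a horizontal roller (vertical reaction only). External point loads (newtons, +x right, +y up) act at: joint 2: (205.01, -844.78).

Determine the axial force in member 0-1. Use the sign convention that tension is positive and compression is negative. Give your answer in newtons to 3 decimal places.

-445.201

N=6 nodes, M=9 members, R=3 reactions → 2N=12, M+R=12
member 0 (0-1): L=6.4646, (cx,cy)=(0.2999,0.9540)
member 1 (0-2): L=3.4500, (cx,cy)=(1.0000,0.0000)
member 2 (1-2): L=6.3494, (cx,cy)=(0.2380,-0.9713)
member 3 (1-3): L=3.4387, (cx,cy)=(0.9980,0.0625)
member 4 (2-3): L=6.6648, (cx,cy)=(0.2882,0.9576)
member 5 (2-4): L=3.4880, (cx,cy)=(1.0000,0.0000)
member 6 (3-4): L=6.5716, (cx,cy)=(0.2385,-0.9712)
member 7 (3-5): L=3.4651, (cx,cy)=(0.9896,0.1440)
member 8 (4-5): L=7.1285, (cx,cy)=(0.2612,0.9653)
solve A·x = −loads:
  F[0-1] = -445.2013 N (compression)
  F[0-2] = +338.5433 N (tension)
  F[1-2] = +422.1729 N (tension)
  F[1-3] = -234.4586 N (compression)
  F[2-3] = +454.0028 N (tension)
  F[2-4] = +103.1432 N (tension)
  F[3-4] = -432.5538 N (compression)
  F[3-5] = +0.0000 N (tension)
  F[4-5] = +0.0000 N (tension)
  Rx@0 = -205.0100 N
  Ry@0 = +424.7035 N
  Ry@4 = +420.0765 N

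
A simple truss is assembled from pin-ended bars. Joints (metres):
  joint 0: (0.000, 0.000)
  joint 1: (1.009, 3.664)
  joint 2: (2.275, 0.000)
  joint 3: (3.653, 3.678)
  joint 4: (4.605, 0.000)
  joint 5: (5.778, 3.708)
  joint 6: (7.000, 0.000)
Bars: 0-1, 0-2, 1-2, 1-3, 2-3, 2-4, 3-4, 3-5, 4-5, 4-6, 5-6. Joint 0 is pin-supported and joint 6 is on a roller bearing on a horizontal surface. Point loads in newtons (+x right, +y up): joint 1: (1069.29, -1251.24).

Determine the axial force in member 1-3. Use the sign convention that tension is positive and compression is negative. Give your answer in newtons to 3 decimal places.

-952.625

N=7 nodes, M=11 members, R=3 reactions → 2N=14, M+R=14
member 0 (0-1): L=3.8004, (cx,cy)=(0.2655,0.9641)
member 1 (0-2): L=2.2750, (cx,cy)=(1.0000,0.0000)
member 2 (1-2): L=3.8766, (cx,cy)=(0.3266,-0.9452)
member 3 (1-3): L=2.6440, (cx,cy)=(1.0000,0.0053)
member 4 (2-3): L=3.9277, (cx,cy)=(0.3508,0.9364)
member 5 (2-4): L=2.3300, (cx,cy)=(1.0000,0.0000)
member 6 (3-4): L=3.7992, (cx,cy)=(0.2506,-0.9681)
member 7 (3-5): L=2.1252, (cx,cy)=(0.9999,0.0141)
member 8 (4-5): L=3.8891, (cx,cy)=(0.3016,0.9534)
member 9 (4-6): L=2.3950, (cx,cy)=(1.0000,0.0000)
member 10 (5-6): L=3.9042, (cx,cy)=(0.3130,-0.9498)
solve A·x = −loads:
  F[0-1] = -530.2145 N (compression)
  F[0-2] = +1210.0614 N (tension)
  F[1-2] = -788.3221 N (compression)
  F[1-3] = -952.6254 N (compression)
  F[2-3] = +795.6765 N (tension)
  F[2-4] = +673.4534 N (tension)
  F[3-4] = -771.4447 N (compression)
  F[3-5] = -480.1938 N (compression)
  F[4-5] = +783.3108 N (tension)
  F[4-6] = +243.8906 N (tension)
  F[5-6] = -779.2066 N (compression)
  Rx@0 = -1069.2900 N
  Ry@0 = +511.1858 N
  Ry@6 = +740.0542 N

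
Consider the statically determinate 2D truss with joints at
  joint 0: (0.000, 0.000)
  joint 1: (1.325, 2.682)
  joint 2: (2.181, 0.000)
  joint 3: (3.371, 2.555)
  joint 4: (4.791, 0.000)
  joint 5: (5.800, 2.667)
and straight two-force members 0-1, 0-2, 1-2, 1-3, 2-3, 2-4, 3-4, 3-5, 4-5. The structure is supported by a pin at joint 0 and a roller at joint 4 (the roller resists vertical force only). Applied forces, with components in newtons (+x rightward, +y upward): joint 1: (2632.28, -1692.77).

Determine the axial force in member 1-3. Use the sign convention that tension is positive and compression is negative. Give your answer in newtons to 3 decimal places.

N=6 nodes, M=9 members, R=3 reactions → 2N=12, M+R=12
member 0 (0-1): L=2.9914, (cx,cy)=(0.4429,0.8966)
member 1 (0-2): L=2.1810, (cx,cy)=(1.0000,0.0000)
member 2 (1-2): L=2.8153, (cx,cy)=(0.3041,-0.9527)
member 3 (1-3): L=2.0499, (cx,cy)=(0.9981,-0.0620)
member 4 (2-3): L=2.8185, (cx,cy)=(0.4222,0.9065)
member 5 (2-4): L=2.6100, (cx,cy)=(1.0000,0.0000)
member 6 (3-4): L=2.9231, (cx,cy)=(0.4858,-0.8741)
member 7 (3-5): L=2.4316, (cx,cy)=(0.9989,0.0461)
member 8 (4-5): L=2.8515, (cx,cy)=(0.3539,0.9353)
solve A·x = −loads:
  F[0-1] = +277.6537 N (tension)
  F[0-2] = +2509.2990 N (tension)
  F[1-2] = -1912.5932 N (compression)
  F[1-3] = -1931.4778 N (compression)
  F[2-3] = +2009.9734 N (tension)
  F[2-4] = +1079.1456 N (tension)
  F[3-4] = -2221.4326 N (compression)
  F[3-5] = +0.0000 N (tension)
  F[4-5] = -0.0000 N (compression)
  Rx@0 = -2632.2800 N
  Ry@0 = -248.9322 N
  Ry@4 = +1941.7022 N

-1931.478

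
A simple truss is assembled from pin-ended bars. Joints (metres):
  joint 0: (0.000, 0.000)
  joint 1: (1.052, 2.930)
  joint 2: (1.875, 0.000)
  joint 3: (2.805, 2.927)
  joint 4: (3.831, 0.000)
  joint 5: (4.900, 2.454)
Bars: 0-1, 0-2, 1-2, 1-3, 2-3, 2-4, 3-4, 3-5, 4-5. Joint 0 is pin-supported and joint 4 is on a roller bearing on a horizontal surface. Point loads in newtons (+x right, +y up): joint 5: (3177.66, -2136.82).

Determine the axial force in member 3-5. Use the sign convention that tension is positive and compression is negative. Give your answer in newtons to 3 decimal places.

3834.752

N=6 nodes, M=9 members, R=3 reactions → 2N=12, M+R=12
member 0 (0-1): L=3.1131, (cx,cy)=(0.3379,0.9412)
member 1 (0-2): L=1.8750, (cx,cy)=(1.0000,0.0000)
member 2 (1-2): L=3.0434, (cx,cy)=(0.2704,-0.9627)
member 3 (1-3): L=1.7530, (cx,cy)=(1.0000,-0.0017)
member 4 (2-3): L=3.0712, (cx,cy)=(0.3028,0.9530)
member 5 (2-4): L=1.9560, (cx,cy)=(1.0000,0.0000)
member 6 (3-4): L=3.1016, (cx,cy)=(0.3308,-0.9437)
member 7 (3-5): L=2.1477, (cx,cy)=(0.9754,-0.2202)
member 8 (4-5): L=2.6767, (cx,cy)=(0.3994,0.9168)
solve A·x = −loads:
  F[0-1] = +2796.2437 N (tension)
  F[0-2] = +2232.7446 N (tension)
  F[1-2] = -2736.5950 N (compression)
  F[1-3] = +1684.9534 N (tension)
  F[2-3] = +2764.4251 N (tension)
  F[2-4] = +655.6027 N (tension)
  F[3-4] = -3683.6688 N (compression)
  F[3-5] = +3834.7516 N (tension)
  F[4-5] = -1409.5735 N (compression)
  Rx@0 = -3177.6600 N
  Ry@0 = -2631.7510 N
  Ry@4 = +4768.5710 N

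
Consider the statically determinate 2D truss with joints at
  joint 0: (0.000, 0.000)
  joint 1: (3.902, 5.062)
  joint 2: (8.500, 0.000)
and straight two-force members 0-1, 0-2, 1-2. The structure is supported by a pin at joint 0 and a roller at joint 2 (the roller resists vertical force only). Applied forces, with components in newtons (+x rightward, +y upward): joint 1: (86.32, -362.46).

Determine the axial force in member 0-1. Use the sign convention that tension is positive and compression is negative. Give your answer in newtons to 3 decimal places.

-182.654

N=3 nodes, M=3 members, R=3 reactions → 2N=6, M+R=6
member 0 (0-1): L=6.3914, (cx,cy)=(0.6105,0.7920)
member 1 (0-2): L=8.5000, (cx,cy)=(1.0000,0.0000)
member 2 (1-2): L=6.8385, (cx,cy)=(0.6724,-0.7402)
solve A·x = −loads:
  F[0-1] = -182.6542 N (compression)
  F[0-2] = +197.8326 N (tension)
  F[1-2] = -294.2330 N (compression)
  Rx@0 = -86.3200 N
  Ry@0 = +144.6634 N
  Ry@2 = +217.7966 N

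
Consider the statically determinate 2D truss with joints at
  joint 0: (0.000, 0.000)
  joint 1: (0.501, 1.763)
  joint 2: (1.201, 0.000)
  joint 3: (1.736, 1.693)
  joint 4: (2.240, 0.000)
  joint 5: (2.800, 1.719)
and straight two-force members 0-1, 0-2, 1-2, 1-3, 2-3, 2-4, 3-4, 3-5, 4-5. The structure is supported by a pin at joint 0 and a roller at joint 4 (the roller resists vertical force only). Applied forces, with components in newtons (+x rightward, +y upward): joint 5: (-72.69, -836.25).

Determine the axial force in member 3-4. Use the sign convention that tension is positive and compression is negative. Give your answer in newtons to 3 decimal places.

N=6 nodes, M=9 members, R=3 reactions → 2N=12, M+R=12
member 0 (0-1): L=1.8328, (cx,cy)=(0.2734,0.9619)
member 1 (0-2): L=1.2010, (cx,cy)=(1.0000,0.0000)
member 2 (1-2): L=1.8969, (cx,cy)=(0.3690,-0.9294)
member 3 (1-3): L=1.2370, (cx,cy)=(0.9984,-0.0566)
member 4 (2-3): L=1.7755, (cx,cy)=(0.3013,0.9535)
member 5 (2-4): L=1.0390, (cx,cy)=(1.0000,0.0000)
member 6 (3-4): L=1.7664, (cx,cy)=(0.2853,-0.9584)
member 7 (3-5): L=1.0643, (cx,cy)=(0.9997,0.0244)
member 8 (4-5): L=1.8079, (cx,cy)=(0.3097,0.9508)
solve A·x = −loads:
  F[0-1] = +159.3483 N (tension)
  F[0-2] = -116.2481 N (compression)
  F[1-2] = -171.4341 N (compression)
  F[1-3] = +106.9933 N (tension)
  F[2-3] = +167.1004 N (tension)
  F[2-4] = -229.8625 N (compression)
  F[3-4] = -154.7940 N (compression)
  F[3-5] = +201.3987 N (tension)
  F[4-5] = -884.6799 N (compression)
  Rx@0 = +72.6900 N
  Ry@0 = -153.2794 N
  Ry@4 = +989.5294 N

-154.794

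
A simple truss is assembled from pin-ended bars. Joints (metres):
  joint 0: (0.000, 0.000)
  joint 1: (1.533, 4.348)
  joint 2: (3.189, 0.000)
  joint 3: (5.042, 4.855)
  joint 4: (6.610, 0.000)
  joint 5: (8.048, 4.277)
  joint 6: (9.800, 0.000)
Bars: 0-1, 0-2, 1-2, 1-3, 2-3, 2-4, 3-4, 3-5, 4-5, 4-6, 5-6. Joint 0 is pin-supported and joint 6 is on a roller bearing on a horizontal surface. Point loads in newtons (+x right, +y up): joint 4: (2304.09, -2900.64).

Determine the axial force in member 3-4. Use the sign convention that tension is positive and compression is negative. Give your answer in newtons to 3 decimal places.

1269.157

N=7 nodes, M=11 members, R=3 reactions → 2N=14, M+R=14
member 0 (0-1): L=4.6103, (cx,cy)=(0.3325,0.9431)
member 1 (0-2): L=3.1890, (cx,cy)=(1.0000,0.0000)
member 2 (1-2): L=4.6527, (cx,cy)=(0.3559,-0.9345)
member 3 (1-3): L=3.5454, (cx,cy)=(0.9897,0.1430)
member 4 (2-3): L=5.1966, (cx,cy)=(0.3566,0.9343)
member 5 (2-4): L=3.4210, (cx,cy)=(1.0000,0.0000)
member 6 (3-4): L=5.1019, (cx,cy)=(0.3073,-0.9516)
member 7 (3-5): L=3.0611, (cx,cy)=(0.9820,-0.1888)
member 8 (4-5): L=4.5123, (cx,cy)=(0.3187,0.9479)
member 9 (4-6): L=3.1900, (cx,cy)=(1.0000,0.0000)
member 10 (5-6): L=4.6219, (cx,cy)=(0.3791,-0.9254)
solve A·x = −loads:
  F[0-1] = -1001.1553 N (compression)
  F[0-2] = +2636.9879 N (tension)
  F[1-2] = +908.8669 N (tension)
  F[1-3] = -663.2013 N (compression)
  F[2-3] = -909.1100 N (compression)
  F[2-4] = +3284.6452 N (tension)
  F[3-4] = +1269.1574 N (tension)
  F[3-5] = -1395.7190 N (compression)
  F[4-5] = +1786.0315 N (tension)
  F[4-6] = +801.4272 N (tension)
  F[5-6] = -2114.2352 N (compression)
  Rx@0 = -2304.0900 N
  Ry@0 = +944.1879 N
  Ry@6 = +1956.4521 N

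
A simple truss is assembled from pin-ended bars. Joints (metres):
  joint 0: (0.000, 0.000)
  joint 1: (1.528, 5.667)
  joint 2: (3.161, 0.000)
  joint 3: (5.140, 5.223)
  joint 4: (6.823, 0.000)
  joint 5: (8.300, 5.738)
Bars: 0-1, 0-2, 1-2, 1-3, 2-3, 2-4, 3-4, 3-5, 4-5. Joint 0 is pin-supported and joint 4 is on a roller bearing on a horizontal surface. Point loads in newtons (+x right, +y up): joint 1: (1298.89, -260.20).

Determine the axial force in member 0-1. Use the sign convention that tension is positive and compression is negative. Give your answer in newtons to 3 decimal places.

N=6 nodes, M=9 members, R=3 reactions → 2N=12, M+R=12
member 0 (0-1): L=5.8694, (cx,cy)=(0.2603,0.9655)
member 1 (0-2): L=3.1610, (cx,cy)=(1.0000,0.0000)
member 2 (1-2): L=5.8976, (cx,cy)=(0.2769,-0.9609)
member 3 (1-3): L=3.6392, (cx,cy)=(0.9925,-0.1220)
member 4 (2-3): L=5.5854, (cx,cy)=(0.3543,0.9351)
member 5 (2-4): L=3.6620, (cx,cy)=(1.0000,0.0000)
member 6 (3-4): L=5.4875, (cx,cy)=(0.3067,-0.9518)
member 7 (3-5): L=3.2017, (cx,cy)=(0.9870,0.1609)
member 8 (4-5): L=5.9250, (cx,cy)=(0.2493,0.9684)
solve A·x = −loads:
  F[0-1] = +908.2108 N (tension)
  F[0-2] = +1062.4519 N (tension)
  F[1-2] = -1085.9132 N (compression)
  F[1-3] = -767.5041 N (compression)
  F[2-3] = +1115.8461 N (tension)
  F[2-4] = +366.4043 N (tension)
  F[3-4] = -1194.6698 N (compression)
  F[3-5] = -0.0000 N (compression)
  F[4-5] = +0.0000 N (tension)
  Rx@0 = -1298.8900 N
  Ry@0 = -876.8944 N
  Ry@4 = +1137.0944 N

908.211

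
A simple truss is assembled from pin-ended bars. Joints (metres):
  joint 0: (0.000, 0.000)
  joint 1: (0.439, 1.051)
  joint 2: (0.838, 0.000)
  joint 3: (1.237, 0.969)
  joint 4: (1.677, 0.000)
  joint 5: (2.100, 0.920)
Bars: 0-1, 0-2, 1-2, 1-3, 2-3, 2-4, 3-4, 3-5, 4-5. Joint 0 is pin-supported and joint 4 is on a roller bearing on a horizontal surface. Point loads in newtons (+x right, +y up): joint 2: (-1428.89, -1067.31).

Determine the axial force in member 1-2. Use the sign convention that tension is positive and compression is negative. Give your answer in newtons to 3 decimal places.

619.854

N=6 nodes, M=9 members, R=3 reactions → 2N=12, M+R=12
member 0 (0-1): L=1.1390, (cx,cy)=(0.3854,0.9227)
member 1 (0-2): L=0.8380, (cx,cy)=(1.0000,0.0000)
member 2 (1-2): L=1.1242, (cx,cy)=(0.3549,-0.9349)
member 3 (1-3): L=0.8022, (cx,cy)=(0.9948,-0.1022)
member 4 (2-3): L=1.0479, (cx,cy)=(0.3807,0.9247)
member 5 (2-4): L=0.8390, (cx,cy)=(1.0000,0.0000)
member 6 (3-4): L=1.0642, (cx,cy)=(0.4134,-0.9105)
member 7 (3-5): L=0.8644, (cx,cy)=(0.9984,-0.0567)
member 8 (4-5): L=1.0126, (cx,cy)=(0.4177,0.9086)
solve A·x = −loads:
  F[0-1] = -578.6829 N (compression)
  F[0-2] = -1205.8508 N (compression)
  F[1-2] = +619.8536 N (tension)
  F[1-3] = -445.3720 N (compression)
  F[2-3] = +527.5473 N (tension)
  F[2-4] = +242.1756 N (tension)
  F[3-4] = -585.7450 N (compression)
  F[3-5] = +0.0000 N (tension)
  F[4-5] = -0.0000 N (compression)
  Rx@0 = +1428.8900 N
  Ry@0 = +533.9732 N
  Ry@4 = +533.3368 N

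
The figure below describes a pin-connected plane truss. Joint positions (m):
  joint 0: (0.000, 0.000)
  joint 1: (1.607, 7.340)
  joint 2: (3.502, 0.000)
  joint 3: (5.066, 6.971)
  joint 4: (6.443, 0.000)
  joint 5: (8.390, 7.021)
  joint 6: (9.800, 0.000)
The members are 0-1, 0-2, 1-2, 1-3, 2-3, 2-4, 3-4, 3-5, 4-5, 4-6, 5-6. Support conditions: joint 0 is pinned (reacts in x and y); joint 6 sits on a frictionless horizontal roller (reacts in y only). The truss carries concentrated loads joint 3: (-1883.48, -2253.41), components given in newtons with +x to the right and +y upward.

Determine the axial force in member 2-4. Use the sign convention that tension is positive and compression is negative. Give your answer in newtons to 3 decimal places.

-118.771

N=7 nodes, M=11 members, R=3 reactions → 2N=14, M+R=14
member 0 (0-1): L=7.5139, (cx,cy)=(0.2139,0.9769)
member 1 (0-2): L=3.5020, (cx,cy)=(1.0000,0.0000)
member 2 (1-2): L=7.5807, (cx,cy)=(0.2500,-0.9683)
member 3 (1-3): L=3.4786, (cx,cy)=(0.9944,-0.1061)
member 4 (2-3): L=7.1443, (cx,cy)=(0.2189,0.9757)
member 5 (2-4): L=2.9410, (cx,cy)=(1.0000,0.0000)
member 6 (3-4): L=7.1057, (cx,cy)=(0.1938,-0.9810)
member 7 (3-5): L=3.3244, (cx,cy)=(0.9999,0.0150)
member 8 (4-5): L=7.2860, (cx,cy)=(0.2672,0.9636)
member 9 (4-6): L=3.3570, (cx,cy)=(1.0000,0.0000)
member 10 (5-6): L=7.1612, (cx,cy)=(0.1969,-0.9804)
solve A·x = −loads:
  F[0-1] = -2485.8217 N (compression)
  F[0-2] = -1351.8335 N (compression)
  F[1-2] = +2639.1892 N (tension)
  F[1-3] = -1198.1450 N (compression)
  F[2-3] = -2618.9245 N (compression)
  F[2-4] = -118.7706 N (compression)
  F[3-4] = +179.5613 N (tension)
  F[3-5] = +83.9832 N (tension)
  F[4-5] = -182.8054 N (compression)
  F[4-6] = -35.1233 N (compression)
  F[5-6] = +178.3863 N (tension)
  Rx@0 = +1883.4800 N
  Ry@0 = +2428.3043 N
  Ry@6 = -174.8943 N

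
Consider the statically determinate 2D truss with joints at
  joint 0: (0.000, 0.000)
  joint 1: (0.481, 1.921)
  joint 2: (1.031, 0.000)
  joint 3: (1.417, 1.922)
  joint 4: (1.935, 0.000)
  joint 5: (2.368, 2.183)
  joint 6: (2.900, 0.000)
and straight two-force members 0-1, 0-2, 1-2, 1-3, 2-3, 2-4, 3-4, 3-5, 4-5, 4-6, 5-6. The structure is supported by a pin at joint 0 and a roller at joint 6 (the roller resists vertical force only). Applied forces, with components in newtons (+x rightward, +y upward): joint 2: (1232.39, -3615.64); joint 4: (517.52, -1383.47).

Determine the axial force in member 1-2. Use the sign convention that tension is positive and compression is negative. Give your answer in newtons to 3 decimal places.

N=7 nodes, M=11 members, R=3 reactions → 2N=14, M+R=14
member 0 (0-1): L=1.9803, (cx,cy)=(0.2429,0.9701)
member 1 (0-2): L=1.0310, (cx,cy)=(1.0000,0.0000)
member 2 (1-2): L=1.9982, (cx,cy)=(0.2752,-0.9614)
member 3 (1-3): L=0.9360, (cx,cy)=(1.0000,0.0011)
member 4 (2-3): L=1.9604, (cx,cy)=(0.1969,0.9804)
member 5 (2-4): L=0.9040, (cx,cy)=(1.0000,0.0000)
member 6 (3-4): L=1.9906, (cx,cy)=(0.2602,-0.9655)
member 7 (3-5): L=0.9862, (cx,cy)=(0.9643,0.2647)
member 8 (4-5): L=2.2255, (cx,cy)=(0.1946,0.9809)
member 9 (4-6): L=0.9650, (cx,cy)=(1.0000,0.0000)
member 10 (5-6): L=2.2469, (cx,cy)=(0.2368,-0.9716)
solve A·x = −loads:
  F[0-1] = -2876.7276 N (compression)
  F[0-2] = +2448.6443 N (tension)
  F[1-2] = +2901.0388 N (tension)
  F[1-3] = -1497.2457 N (compression)
  F[2-3] = +843.1667 N (tension)
  F[2-4] = +1848.7446 N (tension)
  F[3-4] = -1147.9763 N (compression)
  F[3-5] = -1070.6703 N (compression)
  F[4-5] = +2540.4426 N (tension)
  F[4-6] = +538.2219 N (tension)
  F[5-6] = -2273.1676 N (compression)
  Rx@0 = -1749.9100 N
  Ry@0 = +2790.5792 N
  Ry@6 = +2208.5308 N

2901.039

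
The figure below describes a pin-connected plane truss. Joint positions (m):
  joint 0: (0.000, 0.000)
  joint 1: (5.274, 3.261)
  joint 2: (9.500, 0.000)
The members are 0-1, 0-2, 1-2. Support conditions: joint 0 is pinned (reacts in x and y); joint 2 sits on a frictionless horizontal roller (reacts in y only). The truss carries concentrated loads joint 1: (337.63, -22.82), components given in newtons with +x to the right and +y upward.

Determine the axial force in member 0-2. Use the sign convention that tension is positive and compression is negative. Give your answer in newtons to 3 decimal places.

166.610

N=3 nodes, M=3 members, R=3 reactions → 2N=6, M+R=6
member 0 (0-1): L=6.2007, (cx,cy)=(0.8505,0.5259)
member 1 (0-2): L=9.5000, (cx,cy)=(1.0000,0.0000)
member 2 (1-2): L=5.3379, (cx,cy)=(0.7917,-0.6109)
solve A·x = −loads:
  F[0-1] = +201.0718 N (tension)
  F[0-2] = +166.6097 N (tension)
  F[1-2] = -210.4463 N (compression)
  Rx@0 = -337.6300 N
  Ry@0 = -105.7446 N
  Ry@2 = +128.5646 N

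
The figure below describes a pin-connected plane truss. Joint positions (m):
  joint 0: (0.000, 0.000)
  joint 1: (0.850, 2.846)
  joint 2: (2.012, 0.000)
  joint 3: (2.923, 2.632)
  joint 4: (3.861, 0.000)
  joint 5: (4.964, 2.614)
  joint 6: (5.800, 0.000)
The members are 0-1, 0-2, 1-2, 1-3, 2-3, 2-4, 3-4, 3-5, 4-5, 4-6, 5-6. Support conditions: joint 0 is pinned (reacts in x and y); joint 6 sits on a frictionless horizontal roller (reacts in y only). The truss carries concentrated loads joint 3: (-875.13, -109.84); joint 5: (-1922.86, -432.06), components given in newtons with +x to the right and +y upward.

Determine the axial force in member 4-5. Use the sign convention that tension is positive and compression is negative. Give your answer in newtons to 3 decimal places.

N=7 nodes, M=11 members, R=3 reactions → 2N=14, M+R=14
member 0 (0-1): L=2.9702, (cx,cy)=(0.2862,0.9582)
member 1 (0-2): L=2.0120, (cx,cy)=(1.0000,0.0000)
member 2 (1-2): L=3.0741, (cx,cy)=(0.3780,-0.9258)
member 3 (1-3): L=2.0840, (cx,cy)=(0.9947,-0.1027)
member 4 (2-3): L=2.7852, (cx,cy)=(0.3271,0.9450)
member 5 (2-4): L=1.8490, (cx,cy)=(1.0000,0.0000)
member 6 (3-4): L=2.7941, (cx,cy)=(0.3357,-0.9420)
member 7 (3-5): L=2.0411, (cx,cy)=(1.0000,-0.0088)
member 8 (4-5): L=2.8372, (cx,cy)=(0.3888,0.9213)
member 9 (4-6): L=1.9390, (cx,cy)=(1.0000,0.0000)
member 10 (5-6): L=2.7444, (cx,cy)=(0.3046,-0.9525)
solve A·x = −loads:
  F[0-1] = -1440.7575 N (compression)
  F[0-2] = -2385.6827 N (compression)
  F[1-2] = +1604.7479 N (tension)
  F[1-3] = -1024.3158 N (compression)
  F[2-3] = -1572.1624 N (compression)
  F[2-4] = -1264.8568 N (compression)
  F[3-4] = +1359.3761 N (tension)
  F[3-5] = -1114.3912 N (compression)
  F[4-5] = -1389.8172 N (compression)
  F[4-6] = -268.1986 N (compression)
  F[5-6] = +880.4450 N (tension)
  Rx@0 = +2797.9900 N
  Ry@0 = +1380.5017 N
  Ry@6 = -838.6017 N

-1389.817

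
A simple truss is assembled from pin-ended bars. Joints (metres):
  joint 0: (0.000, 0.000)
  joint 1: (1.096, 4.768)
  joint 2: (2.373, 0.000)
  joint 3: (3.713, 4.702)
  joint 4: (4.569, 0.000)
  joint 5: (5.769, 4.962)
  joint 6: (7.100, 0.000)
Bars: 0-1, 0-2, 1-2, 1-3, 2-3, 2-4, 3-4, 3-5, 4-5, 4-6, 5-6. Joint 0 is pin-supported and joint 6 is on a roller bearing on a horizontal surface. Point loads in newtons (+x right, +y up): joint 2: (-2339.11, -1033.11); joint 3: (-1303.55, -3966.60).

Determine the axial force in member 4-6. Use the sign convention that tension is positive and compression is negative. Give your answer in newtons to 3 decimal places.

N=7 nodes, M=11 members, R=3 reactions → 2N=14, M+R=14
member 0 (0-1): L=4.8923, (cx,cy)=(0.2240,0.9746)
member 1 (0-2): L=2.3730, (cx,cy)=(1.0000,0.0000)
member 2 (1-2): L=4.9360, (cx,cy)=(0.2587,-0.9660)
member 3 (1-3): L=2.6178, (cx,cy)=(0.9997,-0.0252)
member 4 (2-3): L=4.8892, (cx,cy)=(0.2741,0.9617)
member 5 (2-4): L=2.1960, (cx,cy)=(1.0000,0.0000)
member 6 (3-4): L=4.7793, (cx,cy)=(0.1791,-0.9838)
member 7 (3-5): L=2.0724, (cx,cy)=(0.9921,0.1255)
member 8 (4-5): L=5.1050, (cx,cy)=(0.2351,0.9720)
member 9 (4-6): L=2.5310, (cx,cy)=(1.0000,0.0000)
member 10 (5-6): L=5.1374, (cx,cy)=(0.2591,-0.9659)
solve A·x = −loads:
  F[0-1] = -3533.1338 N (compression)
  F[0-2] = -2851.1552 N (compression)
  F[1-2] = +3609.7410 N (tension)
  F[1-3] = -1725.9262 N (compression)
  F[2-3] = -2551.4355 N (compression)
  F[2-4] = +1121.1065 N (tension)
  F[3-4] = -1687.2173 N (compression)
  F[3-5] = -825.4371 N (compression)
  F[4-5] = +1707.7859 N (tension)
  F[4-6] = +417.4799 N (tension)
  F[5-6] = -1611.3948 N (compression)
  Rx@0 = +3642.6600 N
  Ry@0 = +3443.3348 N
  Ry@6 = +1556.3752 N

417.480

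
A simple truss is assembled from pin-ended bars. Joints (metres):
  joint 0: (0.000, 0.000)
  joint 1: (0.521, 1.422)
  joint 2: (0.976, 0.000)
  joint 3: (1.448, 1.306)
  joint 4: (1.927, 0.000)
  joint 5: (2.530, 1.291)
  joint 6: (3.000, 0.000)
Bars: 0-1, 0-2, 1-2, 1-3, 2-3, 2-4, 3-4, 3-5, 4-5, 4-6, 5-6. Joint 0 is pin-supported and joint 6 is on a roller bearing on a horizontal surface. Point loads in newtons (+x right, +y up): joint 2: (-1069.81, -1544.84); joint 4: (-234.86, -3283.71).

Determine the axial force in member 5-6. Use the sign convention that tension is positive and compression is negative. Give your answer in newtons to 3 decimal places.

N=7 nodes, M=11 members, R=3 reactions → 2N=14, M+R=14
member 0 (0-1): L=1.5144, (cx,cy)=(0.3440,0.9390)
member 1 (0-2): L=0.9760, (cx,cy)=(1.0000,0.0000)
member 2 (1-2): L=1.4930, (cx,cy)=(0.3048,-0.9524)
member 3 (1-3): L=0.9342, (cx,cy)=(0.9923,-0.1242)
member 4 (2-3): L=1.3887, (cx,cy)=(0.3399,0.9405)
member 5 (2-4): L=0.9510, (cx,cy)=(1.0000,0.0000)
member 6 (3-4): L=1.3911, (cx,cy)=(0.3443,-0.9388)
member 7 (3-5): L=1.0821, (cx,cy)=(0.9999,-0.0139)
member 8 (4-5): L=1.4249, (cx,cy)=(0.4232,0.9060)
member 9 (4-6): L=1.0730, (cx,cy)=(1.0000,0.0000)
member 10 (5-6): L=1.3739, (cx,cy)=(0.3421,-0.9397)
solve A·x = −loads:
  F[0-1] = -2360.8266 N (compression)
  F[0-2] = -492.4941 N (compression)
  F[1-2] = +2535.6721 N (tension)
  F[1-3] = -1597.2863 N (compression)
  F[2-3] = -925.3036 N (compression)
  F[2-4] = +1664.5690 N (tension)
  F[3-4] = +747.4992 N (tension)
  F[3-5] = -2157.0295 N (compression)
  F[4-5] = +2849.6808 N (tension)
  F[4-6] = +950.8578 N (tension)
  F[5-6] = -2779.5246 N (compression)
  Rx@0 = +1304.6700 N
  Ry@0 = +2216.7257 N
  Ry@6 = +2611.8243 N

-2779.525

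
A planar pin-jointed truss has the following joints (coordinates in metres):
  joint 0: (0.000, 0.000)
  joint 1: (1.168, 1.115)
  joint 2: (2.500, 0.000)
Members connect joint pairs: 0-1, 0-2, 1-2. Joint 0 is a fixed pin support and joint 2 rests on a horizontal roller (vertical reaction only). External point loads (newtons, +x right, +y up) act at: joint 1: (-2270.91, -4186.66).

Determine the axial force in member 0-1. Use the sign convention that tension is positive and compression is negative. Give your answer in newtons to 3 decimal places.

-4697.254

N=3 nodes, M=3 members, R=3 reactions → 2N=6, M+R=6
member 0 (0-1): L=1.6148, (cx,cy)=(0.7233,0.6905)
member 1 (0-2): L=2.5000, (cx,cy)=(1.0000,0.0000)
member 2 (1-2): L=1.7371, (cx,cy)=(0.7668,-0.6419)
solve A·x = −loads:
  F[0-1] = -4697.2540 N (compression)
  F[0-2] = +1126.7426 N (tension)
  F[1-2] = -1469.4014 N (compression)
  Rx@0 = +2270.9100 N
  Ry@0 = +3243.4783 N
  Ry@2 = +943.1817 N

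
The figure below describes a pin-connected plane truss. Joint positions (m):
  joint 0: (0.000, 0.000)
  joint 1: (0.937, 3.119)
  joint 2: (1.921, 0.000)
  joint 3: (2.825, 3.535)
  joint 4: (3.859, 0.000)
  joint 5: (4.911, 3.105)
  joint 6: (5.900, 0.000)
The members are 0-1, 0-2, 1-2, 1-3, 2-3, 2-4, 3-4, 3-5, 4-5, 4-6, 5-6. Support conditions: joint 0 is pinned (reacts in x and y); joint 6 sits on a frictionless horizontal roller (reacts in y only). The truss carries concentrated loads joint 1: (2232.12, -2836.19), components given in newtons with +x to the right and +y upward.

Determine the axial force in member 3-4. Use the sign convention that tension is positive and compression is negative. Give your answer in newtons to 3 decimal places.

-1483.588

N=7 nodes, M=11 members, R=3 reactions → 2N=14, M+R=14
member 0 (0-1): L=3.2567, (cx,cy)=(0.2877,0.9577)
member 1 (0-2): L=1.9210, (cx,cy)=(1.0000,0.0000)
member 2 (1-2): L=3.2705, (cx,cy)=(0.3009,-0.9537)
member 3 (1-3): L=1.9333, (cx,cy)=(0.9766,0.2152)
member 4 (2-3): L=3.6488, (cx,cy)=(0.2478,0.9688)
member 5 (2-4): L=1.9380, (cx,cy)=(1.0000,0.0000)
member 6 (3-4): L=3.6831, (cx,cy)=(0.2807,-0.9598)
member 7 (3-5): L=2.1299, (cx,cy)=(0.9794,-0.2019)
member 8 (4-5): L=3.2784, (cx,cy)=(0.3209,0.9471)
member 9 (4-6): L=2.0410, (cx,cy)=(1.0000,0.0000)
member 10 (5-6): L=3.2587, (cx,cy)=(0.3035,-0.9528)
solve A·x = −loads:
  F[0-1] = -1259.0028 N (compression)
  F[0-2] = +2594.3528 N (tension)
  F[1-2] = -2158.9692 N (compression)
  F[1-3] = -1991.4377 N (compression)
  F[2-3] = +2125.1931 N (tension)
  F[2-4] = +1418.2600 N (tension)
  F[3-4] = -1483.5883 N (compression)
  F[3-5] = -1022.8191 N (compression)
  F[4-5] = +1503.4313 N (tension)
  F[4-6] = +519.3197 N (tension)
  F[5-6] = -1711.1313 N (compression)
  Rx@0 = -2232.1200 N
  Ry@0 = +1205.7676 N
  Ry@6 = +1630.4224 N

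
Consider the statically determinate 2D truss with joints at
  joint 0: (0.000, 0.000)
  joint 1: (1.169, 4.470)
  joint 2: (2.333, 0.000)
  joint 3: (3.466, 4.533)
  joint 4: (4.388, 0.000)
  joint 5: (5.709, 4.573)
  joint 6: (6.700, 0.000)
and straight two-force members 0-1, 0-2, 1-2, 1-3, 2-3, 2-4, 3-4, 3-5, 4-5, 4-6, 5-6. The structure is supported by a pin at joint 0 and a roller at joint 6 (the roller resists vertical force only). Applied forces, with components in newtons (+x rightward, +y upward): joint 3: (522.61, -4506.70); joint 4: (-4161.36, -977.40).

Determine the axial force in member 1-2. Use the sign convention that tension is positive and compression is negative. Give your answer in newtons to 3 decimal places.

N=7 nodes, M=11 members, R=3 reactions → 2N=14, M+R=14
member 0 (0-1): L=4.6203, (cx,cy)=(0.2530,0.9675)
member 1 (0-2): L=2.3330, (cx,cy)=(1.0000,0.0000)
member 2 (1-2): L=4.6191, (cx,cy)=(0.2520,-0.9677)
member 3 (1-3): L=2.2979, (cx,cy)=(0.9996,0.0274)
member 4 (2-3): L=4.6724, (cx,cy)=(0.2425,0.9702)
member 5 (2-4): L=2.0550, (cx,cy)=(1.0000,0.0000)
member 6 (3-4): L=4.6258, (cx,cy)=(0.1993,-0.9799)
member 7 (3-5): L=2.2434, (cx,cy)=(0.9998,0.0178)
member 8 (4-5): L=4.7600, (cx,cy)=(0.2775,0.9607)
member 9 (4-6): L=2.3120, (cx,cy)=(1.0000,0.0000)
member 10 (5-6): L=4.6791, (cx,cy)=(0.2118,-0.9773)
solve A·x = −loads:
  F[0-1] = -2231.6290 N (compression)
  F[0-2] = -3074.1207 N (compression)
  F[1-2] = +2199.3090 N (tension)
  F[1-3] = -1119.2734 N (compression)
  F[2-3] = -2193.8058 N (compression)
  F[2-4] = -1987.9318 N (compression)
  F[3-4] = -2426.5029 N (compression)
  F[3-5] = -1690.0556 N (compression)
  F[4-5] = +3492.4001 N (tension)
  F[4-6] = +720.5676 N (tension)
  F[5-6] = -3402.2615 N (compression)
  Rx@0 = +3638.7500 N
  Ry@0 = +2159.0187 N
  Ry@6 = +3325.0813 N

2199.309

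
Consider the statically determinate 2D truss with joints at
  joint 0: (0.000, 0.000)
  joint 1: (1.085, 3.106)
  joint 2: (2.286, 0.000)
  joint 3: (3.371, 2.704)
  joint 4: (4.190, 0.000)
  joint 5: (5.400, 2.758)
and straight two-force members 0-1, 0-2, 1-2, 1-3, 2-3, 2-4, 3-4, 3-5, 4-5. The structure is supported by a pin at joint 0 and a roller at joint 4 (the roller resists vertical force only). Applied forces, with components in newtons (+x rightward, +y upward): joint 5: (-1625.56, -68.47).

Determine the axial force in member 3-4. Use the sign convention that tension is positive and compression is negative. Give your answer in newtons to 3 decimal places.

1052.450

N=6 nodes, M=9 members, R=3 reactions → 2N=12, M+R=12
member 0 (0-1): L=3.2901, (cx,cy)=(0.3298,0.9441)
member 1 (0-2): L=2.2860, (cx,cy)=(1.0000,0.0000)
member 2 (1-2): L=3.3301, (cx,cy)=(0.3606,-0.9327)
member 3 (1-3): L=2.3211, (cx,cy)=(0.9849,-0.1732)
member 4 (2-3): L=2.9136, (cx,cy)=(0.3724,0.9281)
member 5 (2-4): L=1.9040, (cx,cy)=(1.0000,0.0000)
member 6 (3-4): L=2.8253, (cx,cy)=(0.2899,-0.9571)
member 7 (3-5): L=2.0297, (cx,cy)=(0.9996,0.0266)
member 8 (4-5): L=3.0118, (cx,cy)=(0.4018,0.9157)
solve A·x = −loads:
  F[0-1] = -1112.4598 N (compression)
  F[0-2] = -1258.6911 N (compression)
  F[1-2] = +1282.3716 N (tension)
  F[1-3] = -842.0805 N (compression)
  F[2-3] = -1288.7664 N (compression)
  F[2-4] = -316.2734 N (compression)
  F[3-4] = +1052.4496 N (tension)
  F[3-5] = -1614.9420 N (compression)
  F[4-5] = -27.8516 N (compression)
  Rx@0 = +1625.5600 N
  Ry@0 = +1050.2257 N
  Ry@4 = -981.7557 N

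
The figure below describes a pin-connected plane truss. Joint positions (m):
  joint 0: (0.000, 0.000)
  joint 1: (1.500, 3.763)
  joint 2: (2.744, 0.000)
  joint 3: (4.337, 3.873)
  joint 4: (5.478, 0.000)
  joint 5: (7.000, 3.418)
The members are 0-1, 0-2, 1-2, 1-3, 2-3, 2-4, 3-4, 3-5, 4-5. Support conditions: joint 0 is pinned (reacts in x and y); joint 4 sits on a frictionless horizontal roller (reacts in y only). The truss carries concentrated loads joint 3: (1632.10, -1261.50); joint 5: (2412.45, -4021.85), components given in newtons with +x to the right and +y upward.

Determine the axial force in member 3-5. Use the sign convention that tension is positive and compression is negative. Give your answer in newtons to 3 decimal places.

3962.756

N=6 nodes, M=9 members, R=3 reactions → 2N=12, M+R=12
member 0 (0-1): L=4.0509, (cx,cy)=(0.3703,0.9289)
member 1 (0-2): L=2.7440, (cx,cy)=(1.0000,0.0000)
member 2 (1-2): L=3.9633, (cx,cy)=(0.3139,-0.9495)
member 3 (1-3): L=2.8391, (cx,cy)=(0.9992,0.0387)
member 4 (2-3): L=4.1878, (cx,cy)=(0.3804,0.9248)
member 5 (2-4): L=2.7340, (cx,cy)=(1.0000,0.0000)
member 6 (3-4): L=4.0376, (cx,cy)=(0.2826,-0.9592)
member 7 (3-5): L=2.7016, (cx,cy)=(0.9857,-0.1684)
member 8 (4-5): L=3.7416, (cx,cy)=(0.4068,0.9135)
solve A·x = −loads:
  F[0-1] = +3782.7102 N (tension)
  F[0-2] = +2643.8736 N (tension)
  F[1-2] = -3597.5493 N (compression)
  F[1-3] = +2531.7771 N (tension)
  F[2-3] = +3693.3833 N (tension)
  F[2-4] = +109.7497 N (tension)
  F[3-4] = -5674.0119 N (compression)
  F[3-5] = +3962.7560 N (tension)
  F[4-5] = -3671.9809 N (compression)
  Rx@0 = -4044.5500 N
  Ry@0 = -3513.8302 N
  Ry@4 = +8797.1802 N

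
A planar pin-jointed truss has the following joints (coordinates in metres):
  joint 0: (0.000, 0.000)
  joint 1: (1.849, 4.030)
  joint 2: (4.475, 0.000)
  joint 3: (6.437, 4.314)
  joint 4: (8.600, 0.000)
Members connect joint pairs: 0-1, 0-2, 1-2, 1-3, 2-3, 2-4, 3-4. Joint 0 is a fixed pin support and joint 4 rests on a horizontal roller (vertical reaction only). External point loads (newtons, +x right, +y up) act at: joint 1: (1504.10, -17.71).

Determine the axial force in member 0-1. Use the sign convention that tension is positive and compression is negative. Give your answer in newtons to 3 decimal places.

N=5 nodes, M=7 members, R=3 reactions → 2N=10, M+R=10
member 0 (0-1): L=4.4339, (cx,cy)=(0.4170,0.9089)
member 1 (0-2): L=4.4750, (cx,cy)=(1.0000,0.0000)
member 2 (1-2): L=4.8101, (cx,cy)=(0.5459,-0.8378)
member 3 (1-3): L=4.5968, (cx,cy)=(0.9981,0.0618)
member 4 (2-3): L=4.7392, (cx,cy)=(0.4140,0.9103)
member 5 (2-4): L=4.1250, (cx,cy)=(1.0000,0.0000)
member 6 (3-4): L=4.8259, (cx,cy)=(0.4482,-0.8939)
solve A·x = −loads:
  F[0-1] = +760.1773 N (tension)
  F[0-2] = +1187.0970 N (tension)
  F[1-2] = -897.3158 N (compression)
  F[1-3] = -698.5527 N (compression)
  F[2-3] = +825.8935 N (tension)
  F[2-4] = +355.3035 N (tension)
  F[3-4] = -792.7203 N (compression)
  Rx@0 = -1504.1000 N
  Ry@0 = -690.9259 N
  Ry@4 = +708.6359 N

760.177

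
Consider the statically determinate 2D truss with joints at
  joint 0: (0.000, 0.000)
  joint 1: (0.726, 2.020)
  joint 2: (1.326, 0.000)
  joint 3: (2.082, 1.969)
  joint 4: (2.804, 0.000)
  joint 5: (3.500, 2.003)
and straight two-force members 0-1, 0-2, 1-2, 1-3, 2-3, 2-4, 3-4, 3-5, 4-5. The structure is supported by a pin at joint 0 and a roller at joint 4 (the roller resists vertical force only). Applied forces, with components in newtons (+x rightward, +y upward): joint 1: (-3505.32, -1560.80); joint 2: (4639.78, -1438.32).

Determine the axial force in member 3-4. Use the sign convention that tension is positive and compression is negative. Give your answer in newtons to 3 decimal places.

1534.757

N=6 nodes, M=9 members, R=3 reactions → 2N=12, M+R=12
member 0 (0-1): L=2.1465, (cx,cy)=(0.3382,0.9411)
member 1 (0-2): L=1.3260, (cx,cy)=(1.0000,0.0000)
member 2 (1-2): L=2.1072, (cx,cy)=(0.2847,-0.9586)
member 3 (1-3): L=1.3570, (cx,cy)=(0.9993,-0.0376)
member 4 (2-3): L=2.1091, (cx,cy)=(0.3584,0.9336)
member 5 (2-4): L=1.4780, (cx,cy)=(1.0000,0.0000)
member 6 (3-4): L=2.0972, (cx,cy)=(0.3443,-0.9389)
member 7 (3-5): L=1.4184, (cx,cy)=(0.9997,0.0240)
member 8 (4-5): L=2.1205, (cx,cy)=(0.3282,0.9446)
solve A·x = −loads:
  F[0-1] = -4718.1194 N (compression)
  F[0-2] = +2730.2436 N (tension)
  F[1-2] = +2961.7556 N (tension)
  F[1-3] = +1066.9760 N (tension)
  F[2-3] = -1500.5442 N (compression)
  F[2-4] = -528.3687 N (compression)
  F[3-4] = +1534.7570 N (tension)
  F[3-5] = -0.0000 N (compression)
  F[4-5] = +0.0000 N (tension)
  Rx@0 = -1134.4600 N
  Ry@0 = +4440.0591 N
  Ry@4 = -1440.9391 N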